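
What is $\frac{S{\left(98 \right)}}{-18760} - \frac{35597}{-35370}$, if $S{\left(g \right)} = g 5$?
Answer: $\frac{4646203}{4739580} \approx 0.9803$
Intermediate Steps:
$S{\left(g \right)} = 5 g$
$\frac{S{\left(98 \right)}}{-18760} - \frac{35597}{-35370} = \frac{5 \cdot 98}{-18760} - \frac{35597}{-35370} = 490 \left(- \frac{1}{18760}\right) - - \frac{35597}{35370} = - \frac{7}{268} + \frac{35597}{35370} = \frac{4646203}{4739580}$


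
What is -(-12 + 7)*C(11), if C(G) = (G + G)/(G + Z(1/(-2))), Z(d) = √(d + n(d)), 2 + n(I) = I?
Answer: 605/62 - 55*I*√3/62 ≈ 9.7581 - 1.5365*I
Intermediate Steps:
n(I) = -2 + I
Z(d) = √(-2 + 2*d) (Z(d) = √(d + (-2 + d)) = √(-2 + 2*d))
C(G) = 2*G/(G + I*√3) (C(G) = (G + G)/(G + √(-2 + 2/(-2))) = (2*G)/(G + √(-2 + 2*(-½))) = (2*G)/(G + √(-2 - 1)) = (2*G)/(G + √(-3)) = (2*G)/(G + I*√3) = 2*G/(G + I*√3))
-(-12 + 7)*C(11) = -(-12 + 7)*2*11/(11 + I*√3) = -(-5)*22/(11 + I*√3) = -(-110)/(11 + I*√3) = 110/(11 + I*√3)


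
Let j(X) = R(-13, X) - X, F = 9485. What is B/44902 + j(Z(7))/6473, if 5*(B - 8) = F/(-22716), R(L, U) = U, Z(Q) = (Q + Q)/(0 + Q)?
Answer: 179831/1019993832 ≈ 0.00017631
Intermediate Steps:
Z(Q) = 2 (Z(Q) = (2*Q)/Q = 2)
B = 179831/22716 (B = 8 + (9485/(-22716))/5 = 8 + (9485*(-1/22716))/5 = 8 + (1/5)*(-9485/22716) = 8 - 1897/22716 = 179831/22716 ≈ 7.9165)
j(X) = 0 (j(X) = X - X = 0)
B/44902 + j(Z(7))/6473 = (179831/22716)/44902 + 0/6473 = (179831/22716)*(1/44902) + 0*(1/6473) = 179831/1019993832 + 0 = 179831/1019993832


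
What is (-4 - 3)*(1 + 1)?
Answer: -14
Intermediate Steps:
(-4 - 3)*(1 + 1) = -7*2 = -14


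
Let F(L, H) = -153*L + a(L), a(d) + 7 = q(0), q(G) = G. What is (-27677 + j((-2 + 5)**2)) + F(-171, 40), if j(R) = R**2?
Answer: -1440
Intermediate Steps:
a(d) = -7 (a(d) = -7 + 0 = -7)
F(L, H) = -7 - 153*L (F(L, H) = -153*L - 7 = -7 - 153*L)
(-27677 + j((-2 + 5)**2)) + F(-171, 40) = (-27677 + ((-2 + 5)**2)**2) + (-7 - 153*(-171)) = (-27677 + (3**2)**2) + (-7 + 26163) = (-27677 + 9**2) + 26156 = (-27677 + 81) + 26156 = -27596 + 26156 = -1440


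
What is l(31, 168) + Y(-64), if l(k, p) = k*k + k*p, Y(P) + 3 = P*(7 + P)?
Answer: 9814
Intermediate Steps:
Y(P) = -3 + P*(7 + P)
l(k, p) = k**2 + k*p
l(31, 168) + Y(-64) = 31*(31 + 168) + (-3 + (-64)**2 + 7*(-64)) = 31*199 + (-3 + 4096 - 448) = 6169 + 3645 = 9814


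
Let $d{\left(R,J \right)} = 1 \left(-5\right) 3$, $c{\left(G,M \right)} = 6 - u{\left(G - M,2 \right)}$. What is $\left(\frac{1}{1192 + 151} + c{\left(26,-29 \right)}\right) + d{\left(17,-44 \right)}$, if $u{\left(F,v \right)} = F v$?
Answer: $- \frac{159816}{1343} \approx -119.0$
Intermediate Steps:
$c{\left(G,M \right)} = 6 - 2 G + 2 M$ ($c{\left(G,M \right)} = 6 - \left(G - M\right) 2 = 6 - \left(- 2 M + 2 G\right) = 6 - 2 G + 2 M$)
$d{\left(R,J \right)} = -15$ ($d{\left(R,J \right)} = \left(-5\right) 3 = -15$)
$\left(\frac{1}{1192 + 151} + c{\left(26,-29 \right)}\right) + d{\left(17,-44 \right)} = \left(\frac{1}{1192 + 151} + \left(6 - 52 + 2 \left(-29\right)\right)\right) - 15 = \left(\frac{1}{1343} - 104\right) - 15 = - \frac{139671}{1343} - 15 = - \frac{159816}{1343}$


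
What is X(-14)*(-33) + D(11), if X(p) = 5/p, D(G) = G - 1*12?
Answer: 151/14 ≈ 10.786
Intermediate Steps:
D(G) = -12 + G (D(G) = G - 12 = -12 + G)
X(-14)*(-33) + D(11) = (5/(-14))*(-33) + (-12 + 11) = (5*(-1/14))*(-33) - 1 = -5/14*(-33) - 1 = 165/14 - 1 = 151/14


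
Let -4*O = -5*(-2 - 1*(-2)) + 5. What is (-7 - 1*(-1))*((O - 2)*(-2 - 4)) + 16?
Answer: -101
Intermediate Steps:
O = -5/4 (O = -(-5*(-2 - 1*(-2)) + 5)/4 = -(-5*(-2 + 2) + 5)/4 = -(-5*0 + 5)/4 = -(0 + 5)/4 = -¼*5 = -5/4 ≈ -1.2500)
(-7 - 1*(-1))*((O - 2)*(-2 - 4)) + 16 = (-7 - 1*(-1))*((-5/4 - 2)*(-2 - 4)) + 16 = (-7 + 1)*(-13/4*(-6)) + 16 = -6*39/2 + 16 = -117 + 16 = -101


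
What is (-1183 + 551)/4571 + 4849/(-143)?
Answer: -1711935/50281 ≈ -34.047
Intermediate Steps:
(-1183 + 551)/4571 + 4849/(-143) = -632*1/4571 + 4849*(-1/143) = -632/4571 - 373/11 = -1711935/50281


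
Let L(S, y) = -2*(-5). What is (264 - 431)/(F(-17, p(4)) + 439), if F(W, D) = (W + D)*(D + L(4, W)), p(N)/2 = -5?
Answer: -167/439 ≈ -0.38041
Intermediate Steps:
p(N) = -10 (p(N) = 2*(-5) = -10)
L(S, y) = 10
F(W, D) = (10 + D)*(D + W) (F(W, D) = (W + D)*(D + 10) = (D + W)*(10 + D) = (10 + D)*(D + W))
(264 - 431)/(F(-17, p(4)) + 439) = (264 - 431)/(((-10)² + 10*(-10) + 10*(-17) - 10*(-17)) + 439) = -167/((100 - 100 - 170 + 170) + 439) = -167/(0 + 439) = -167/439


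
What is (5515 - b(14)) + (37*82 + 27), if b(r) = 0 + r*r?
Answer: 8380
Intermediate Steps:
b(r) = r**2 (b(r) = 0 + r**2 = r**2)
(5515 - b(14)) + (37*82 + 27) = (5515 - 1*14**2) + (37*82 + 27) = (5515 - 1*196) + (3034 + 27) = (5515 - 196) + 3061 = 5319 + 3061 = 8380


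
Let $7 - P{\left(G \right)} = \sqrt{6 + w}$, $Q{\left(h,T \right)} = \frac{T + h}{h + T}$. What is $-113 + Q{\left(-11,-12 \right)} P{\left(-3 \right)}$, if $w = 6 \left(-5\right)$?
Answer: $-106 - 2 i \sqrt{6} \approx -106.0 - 4.899 i$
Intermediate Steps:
$w = -30$
$Q{\left(h,T \right)} = 1$ ($Q{\left(h,T \right)} = \frac{T + h}{T + h} = 1$)
$P{\left(G \right)} = 7 - 2 i \sqrt{6}$ ($P{\left(G \right)} = 7 - \sqrt{6 - 30} = 7 - \sqrt{-24} = 7 - 2 i \sqrt{6}$)
$-113 + Q{\left(-11,-12 \right)} P{\left(-3 \right)} = -113 + 1 \left(7 - 2 i \sqrt{6}\right) = -113 + \left(7 - 2 i \sqrt{6}\right) = -106 - 2 i \sqrt{6}$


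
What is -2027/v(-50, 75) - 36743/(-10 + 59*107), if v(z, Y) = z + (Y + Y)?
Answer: -16450481/630300 ≈ -26.099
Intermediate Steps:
v(z, Y) = z + 2*Y
-2027/v(-50, 75) - 36743/(-10 + 59*107) = -2027/(-50 + 2*75) - 36743/(-10 + 59*107) = -2027/(-50 + 150) - 36743/(-10 + 6313) = -2027/100 - 36743/6303 = -16450481/630300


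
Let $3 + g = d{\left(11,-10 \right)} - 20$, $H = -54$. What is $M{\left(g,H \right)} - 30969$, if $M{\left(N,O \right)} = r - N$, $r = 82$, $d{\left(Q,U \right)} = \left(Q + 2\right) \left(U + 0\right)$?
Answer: $-30734$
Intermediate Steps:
$d{\left(Q,U \right)} = U \left(2 + Q\right)$ ($d{\left(Q,U \right)} = \left(2 + Q\right) U = U \left(2 + Q\right)$)
$g = -153$ ($g = -3 - \left(20 + 10 \left(2 + 11\right)\right) = -3 - 150 = -153$)
$M{\left(N,O \right)} = 82 - N$
$M{\left(g,H \right)} - 30969 = \left(82 - -153\right) - 30969 = \left(82 + 153\right) - 30969 = 235 - 30969 = -30734$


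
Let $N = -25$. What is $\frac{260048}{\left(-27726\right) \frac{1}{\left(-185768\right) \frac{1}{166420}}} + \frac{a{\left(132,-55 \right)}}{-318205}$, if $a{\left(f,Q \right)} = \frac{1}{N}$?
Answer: $\frac{9607523281047223}{917655672217875} \approx 10.47$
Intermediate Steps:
$a{\left(f,Q \right)} = - \frac{1}{25}$ ($a{\left(f,Q \right)} = \frac{1}{-25} = - \frac{1}{25}$)
$\frac{260048}{\left(-27726\right) \frac{1}{\left(-185768\right) \frac{1}{166420}}} + \frac{a{\left(132,-55 \right)}}{-318205} = \frac{260048}{\left(-27726\right) \frac{1}{\left(-185768\right) \frac{1}{166420}}} - \frac{1}{25 \left(-318205\right)} = \frac{260048}{\left(-27726\right) \frac{1}{\left(-185768\right) \frac{1}{166420}}} - - \frac{1}{7955125} = \frac{260048}{\left(-27726\right) \frac{1}{- \frac{46442}{41605}}} + \frac{1}{7955125} = \frac{260048}{\left(-27726\right) \left(- \frac{41605}{46442}\right)} + \frac{1}{7955125} = \frac{260048}{\frac{576770115}{23221}} + \frac{1}{7955125} = 260048 \cdot \frac{23221}{576770115} + \frac{1}{7955125} = \frac{6038574608}{576770115} + \frac{1}{7955125} = \frac{9607523281047223}{917655672217875}$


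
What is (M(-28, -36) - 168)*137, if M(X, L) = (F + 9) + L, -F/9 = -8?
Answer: -16851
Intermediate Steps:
F = 72 (F = -9*(-8) = 72)
M(X, L) = 81 + L (M(X, L) = (72 + 9) + L = 81 + L)
(M(-28, -36) - 168)*137 = ((81 - 36) - 168)*137 = (45 - 168)*137 = -123*137 = -16851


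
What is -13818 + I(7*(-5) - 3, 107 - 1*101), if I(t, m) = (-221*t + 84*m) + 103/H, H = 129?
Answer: -634061/129 ≈ -4915.2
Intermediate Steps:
I(t, m) = 103/129 - 221*t + 84*m (I(t, m) = (-221*t + 84*m) + 103/129 = 103/129 - 221*t + 84*m)
-13818 + I(7*(-5) - 3, 107 - 1*101) = -13818 + (103/129 - 221*(7*(-5) - 3) + 84*(107 - 1*101)) = -13818 + (103/129 - 221*(-35 - 3) + 84*(107 - 101)) = -13818 + (103/129 - 221*(-38) + 84*6) = -13818 + (103/129 + 8398 + 504) = -13818 + 1148461/129 = -634061/129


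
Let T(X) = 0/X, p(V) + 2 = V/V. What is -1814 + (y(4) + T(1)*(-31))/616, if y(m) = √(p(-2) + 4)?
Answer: -1814 + √3/616 ≈ -1814.0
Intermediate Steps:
p(V) = -1 (p(V) = -2 + V/V = -2 + 1 = -1)
y(m) = √3 (y(m) = √(-1 + 4) = √3)
T(X) = 0
-1814 + (y(4) + T(1)*(-31))/616 = -1814 + (√3 + 0*(-31))/616 = -1814 + (√3 + 0)*(1/616) = -1814 + √3*(1/616) = -1814 + √3/616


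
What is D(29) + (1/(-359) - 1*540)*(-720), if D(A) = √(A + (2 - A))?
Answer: 139579920/359 + √2 ≈ 3.8880e+5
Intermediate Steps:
D(A) = √2
D(29) + (1/(-359) - 1*540)*(-720) = √2 + (1/(-359) - 1*540)*(-720) = √2 + (-1/359 - 540)*(-720) = √2 - 193861/359*(-720) = √2 + 139579920/359 = 139579920/359 + √2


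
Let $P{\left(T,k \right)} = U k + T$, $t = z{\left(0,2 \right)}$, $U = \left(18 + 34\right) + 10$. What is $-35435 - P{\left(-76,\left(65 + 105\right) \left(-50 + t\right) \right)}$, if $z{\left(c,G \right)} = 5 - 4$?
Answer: $481101$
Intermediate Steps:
$z{\left(c,G \right)} = 1$ ($z{\left(c,G \right)} = 5 - 4 = 1$)
$U = 62$ ($U = 52 + 10 = 62$)
$t = 1$
$P{\left(T,k \right)} = T + 62 k$ ($P{\left(T,k \right)} = 62 k + T = T + 62 k$)
$-35435 - P{\left(-76,\left(65 + 105\right) \left(-50 + t\right) \right)} = -35435 - \left(-76 + 62 \left(65 + 105\right) \left(-50 + 1\right)\right) = -35435 - \left(-76 + 62 \cdot 170 \left(-49\right)\right) = -35435 - \left(-76 + 62 \left(-8330\right)\right) = -35435 - \left(-76 - 516460\right) = -35435 - -516536 = -35435 + 516536 = 481101$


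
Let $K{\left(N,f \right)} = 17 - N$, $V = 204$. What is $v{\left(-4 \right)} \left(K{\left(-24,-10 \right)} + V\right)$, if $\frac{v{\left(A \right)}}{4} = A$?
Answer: $-3920$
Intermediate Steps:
$v{\left(A \right)} = 4 A$
$v{\left(-4 \right)} \left(K{\left(-24,-10 \right)} + V\right) = 4 \left(-4\right) \left(\left(17 - -24\right) + 204\right) = - 16 \left(\left(17 + 24\right) + 204\right) = - 16 \left(41 + 204\right) = \left(-16\right) 245 = -3920$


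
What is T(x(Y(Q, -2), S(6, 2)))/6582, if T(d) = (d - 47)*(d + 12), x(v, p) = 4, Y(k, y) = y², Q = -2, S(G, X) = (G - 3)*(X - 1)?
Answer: -344/3291 ≈ -0.10453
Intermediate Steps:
S(G, X) = (-1 + X)*(-3 + G) (S(G, X) = (-3 + G)*(-1 + X) = (-1 + X)*(-3 + G))
T(d) = (-47 + d)*(12 + d)
T(x(Y(Q, -2), S(6, 2)))/6582 = (-564 + 4² - 35*4)/6582 = (-564 + 16 - 140)*(1/6582) = -688*1/6582 = -344/3291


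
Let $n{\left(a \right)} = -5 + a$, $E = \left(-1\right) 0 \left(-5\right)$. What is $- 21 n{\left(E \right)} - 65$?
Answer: $40$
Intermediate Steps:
$E = 0$ ($E = 0 \left(-5\right) = 0$)
$- 21 n{\left(E \right)} - 65 = - 21 \left(-5 + 0\right) - 65 = \left(-21\right) \left(-5\right) - 65 = 105 - 65 = 40$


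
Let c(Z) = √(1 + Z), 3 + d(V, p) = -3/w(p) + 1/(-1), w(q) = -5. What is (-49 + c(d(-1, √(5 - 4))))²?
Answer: 11993/5 - 196*I*√15/5 ≈ 2398.6 - 151.82*I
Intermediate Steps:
d(V, p) = -17/5 (d(V, p) = -3 + (-3/(-5) + 1/(-1)) = -3 + (-3*(-⅕) + 1*(-1)) = -3 + (⅗ - 1) = -3 - ⅖ = -17/5)
(-49 + c(d(-1, √(5 - 4))))² = (-49 + √(1 - 17/5))² = (-49 + √(-12/5))² = (-49 + 2*I*√15/5)²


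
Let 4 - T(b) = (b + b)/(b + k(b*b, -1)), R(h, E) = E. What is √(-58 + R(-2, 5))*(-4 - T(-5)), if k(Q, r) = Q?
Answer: -17*I*√53/2 ≈ -61.881*I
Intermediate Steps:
T(b) = 4 - 2*b/(b + b²) (T(b) = 4 - (b + b)/(b + b*b) = 4 - 2*b/(b + b²))
√(-58 + R(-2, 5))*(-4 - T(-5)) = √(-58 + 5)*(-4 - 2*(1 + 2*(-5))/(1 - 5)) = √(-53)*(-4 - 2*(1 - 10)/(-4)) = (I*√53)*(-4 - 2*(-1)*(-9)/4) = (I*√53)*(-4 - 1*9/2) = (I*√53)*(-4 - 9/2) = (I*√53)*(-17/2) = -17*I*√53/2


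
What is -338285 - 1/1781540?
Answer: -602668258901/1781540 ≈ -3.3829e+5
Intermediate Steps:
-338285 - 1/1781540 = -602668258901/1781540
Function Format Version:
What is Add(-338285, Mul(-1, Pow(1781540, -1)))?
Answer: Rational(-602668258901, 1781540) ≈ -3.3829e+5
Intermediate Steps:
Add(-338285, Mul(-1, Pow(1781540, -1))) = Add(-338285, Mul(-1, Rational(1, 1781540))) = Add(-338285, Rational(-1, 1781540)) = Rational(-602668258901, 1781540)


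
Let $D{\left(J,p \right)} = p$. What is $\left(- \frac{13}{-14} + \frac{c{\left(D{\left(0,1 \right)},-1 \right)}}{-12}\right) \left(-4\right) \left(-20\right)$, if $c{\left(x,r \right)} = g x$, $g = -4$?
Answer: $\frac{2120}{21} \approx 100.95$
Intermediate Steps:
$c{\left(x,r \right)} = - 4 x$
$\left(- \frac{13}{-14} + \frac{c{\left(D{\left(0,1 \right)},-1 \right)}}{-12}\right) \left(-4\right) \left(-20\right) = \left(- \frac{13}{-14} + \frac{\left(-4\right) 1}{-12}\right) \left(-4\right) \left(-20\right) = \left(\left(-13\right) \left(- \frac{1}{14}\right) - - \frac{1}{3}\right) \left(-4\right) \left(-20\right) = \left(\frac{13}{14} + \frac{1}{3}\right) \left(-4\right) \left(-20\right) = \frac{53}{42} \left(-4\right) \left(-20\right) = \left(- \frac{106}{21}\right) \left(-20\right) = \frac{2120}{21}$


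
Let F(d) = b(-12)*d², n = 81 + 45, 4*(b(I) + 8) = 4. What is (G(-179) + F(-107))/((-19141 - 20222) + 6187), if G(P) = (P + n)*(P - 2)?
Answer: 35275/16588 ≈ 2.1265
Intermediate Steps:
b(I) = -7 (b(I) = -8 + (¼)*4 = -8 + 1 = -7)
n = 126
F(d) = -7*d²
G(P) = (-2 + P)*(126 + P) (G(P) = (P + 126)*(P - 2) = (126 + P)*(-2 + P) = (-2 + P)*(126 + P))
(G(-179) + F(-107))/((-19141 - 20222) + 6187) = ((-252 + (-179)² + 124*(-179)) - 7*(-107)²)/((-19141 - 20222) + 6187) = ((-252 + 32041 - 22196) - 7*11449)/(-39363 + 6187) = (9593 - 80143)/(-33176) = -70550*(-1/33176) = 35275/16588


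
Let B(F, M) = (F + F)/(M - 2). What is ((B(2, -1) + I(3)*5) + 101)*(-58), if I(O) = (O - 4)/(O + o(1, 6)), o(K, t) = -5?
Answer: -17777/3 ≈ -5925.7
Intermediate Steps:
B(F, M) = 2*F/(-2 + M) (B(F, M) = (2*F)/(-2 + M) = 2*F/(-2 + M))
I(O) = (-4 + O)/(-5 + O) (I(O) = (O - 4)/(O - 5) = (-4 + O)/(-5 + O))
((B(2, -1) + I(3)*5) + 101)*(-58) = ((2*2/(-2 - 1) + ((-4 + 3)/(-5 + 3))*5) + 101)*(-58) = ((2*2/(-3) + (-1/(-2))*5) + 101)*(-58) = ((2*2*(-⅓) - ½*(-1)*5) + 101)*(-58) = ((-4/3 + (½)*5) + 101)*(-58) = ((-4/3 + 5/2) + 101)*(-58) = (7/6 + 101)*(-58) = (613/6)*(-58) = -17777/3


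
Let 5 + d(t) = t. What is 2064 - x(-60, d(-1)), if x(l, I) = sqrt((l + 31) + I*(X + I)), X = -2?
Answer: 2064 - sqrt(19) ≈ 2059.6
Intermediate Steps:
d(t) = -5 + t
x(l, I) = sqrt(31 + l + I*(-2 + I)) (x(l, I) = sqrt((l + 31) + I*(-2 + I)) = sqrt((31 + l) + I*(-2 + I)) = sqrt(31 + l + I*(-2 + I)))
2064 - x(-60, d(-1)) = 2064 - sqrt(31 - 60 + (-5 - 1)**2 - 2*(-5 - 1)) = 2064 - sqrt(31 - 60 + (-6)**2 - 2*(-6)) = 2064 - sqrt(31 - 60 + 36 + 12) = 2064 - sqrt(19)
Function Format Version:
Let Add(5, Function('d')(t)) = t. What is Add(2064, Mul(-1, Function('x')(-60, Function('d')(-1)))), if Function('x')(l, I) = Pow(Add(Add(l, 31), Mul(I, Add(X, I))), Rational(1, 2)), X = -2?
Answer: Add(2064, Mul(-1, Pow(19, Rational(1, 2)))) ≈ 2059.6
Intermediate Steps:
Function('d')(t) = Add(-5, t)
Function('x')(l, I) = Pow(Add(31, l, Mul(I, Add(-2, I))), Rational(1, 2)) (Function('x')(l, I) = Pow(Add(Add(l, 31), Mul(I, Add(-2, I))), Rational(1, 2)) = Pow(Add(Add(31, l), Mul(I, Add(-2, I))), Rational(1, 2)) = Pow(Add(31, l, Mul(I, Add(-2, I))), Rational(1, 2)))
Add(2064, Mul(-1, Function('x')(-60, Function('d')(-1)))) = Add(2064, Mul(-1, Pow(Add(31, -60, Pow(Add(-5, -1), 2), Mul(-2, Add(-5, -1))), Rational(1, 2)))) = Add(2064, Mul(-1, Pow(Add(31, -60, Pow(-6, 2), Mul(-2, -6)), Rational(1, 2)))) = Add(2064, Mul(-1, Pow(Add(31, -60, 36, 12), Rational(1, 2)))) = Add(2064, Mul(-1, Pow(19, Rational(1, 2))))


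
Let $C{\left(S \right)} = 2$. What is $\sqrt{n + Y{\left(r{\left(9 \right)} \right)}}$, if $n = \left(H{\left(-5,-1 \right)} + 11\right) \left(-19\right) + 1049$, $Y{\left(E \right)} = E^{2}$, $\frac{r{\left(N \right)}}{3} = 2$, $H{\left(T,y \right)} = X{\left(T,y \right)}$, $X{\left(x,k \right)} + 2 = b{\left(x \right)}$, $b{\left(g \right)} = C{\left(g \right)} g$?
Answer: $4 \sqrt{69} \approx 33.227$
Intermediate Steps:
$b{\left(g \right)} = 2 g$
$X{\left(x,k \right)} = -2 + 2 x$
$H{\left(T,y \right)} = -2 + 2 T$
$r{\left(N \right)} = 6$ ($r{\left(N \right)} = 3 \cdot 2 = 6$)
$n = 1068$ ($n = \left(\left(-2 + 2 \left(-5\right)\right) + 11\right) \left(-19\right) + 1049 = \left(\left(-2 - 10\right) + 11\right) \left(-19\right) + 1049 = \left(-12 + 11\right) \left(-19\right) + 1049 = \left(-1\right) \left(-19\right) + 1049 = 19 + 1049 = 1068$)
$\sqrt{n + Y{\left(r{\left(9 \right)} \right)}} = \sqrt{1068 + 6^{2}} = \sqrt{1068 + 36} = \sqrt{1104} = 4 \sqrt{69}$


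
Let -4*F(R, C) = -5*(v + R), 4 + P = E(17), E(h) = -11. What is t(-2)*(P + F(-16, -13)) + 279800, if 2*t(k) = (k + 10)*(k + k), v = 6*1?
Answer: 280240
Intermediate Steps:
v = 6
P = -15 (P = -4 - 11 = -15)
F(R, C) = 15/2 + 5*R/4 (F(R, C) = -(-5)*(6 + R)/4 = -(-30 - 5*R)/4 = 15/2 + 5*R/4)
t(k) = k*(10 + k) (t(k) = ((k + 10)*(k + k))/2 = ((10 + k)*(2*k))/2 = (2*k*(10 + k))/2 = k*(10 + k))
t(-2)*(P + F(-16, -13)) + 279800 = (-2*(10 - 2))*(-15 + (15/2 + (5/4)*(-16))) + 279800 = (-2*8)*(-15 + (15/2 - 20)) + 279800 = -16*(-15 - 25/2) + 279800 = -16*(-55/2) + 279800 = 440 + 279800 = 280240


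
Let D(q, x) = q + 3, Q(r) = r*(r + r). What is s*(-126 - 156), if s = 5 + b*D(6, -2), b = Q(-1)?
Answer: -6486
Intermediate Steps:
Q(r) = 2*r**2 (Q(r) = r*(2*r) = 2*r**2)
b = 2 (b = 2*(-1)**2 = 2*1 = 2)
D(q, x) = 3 + q
s = 23 (s = 5 + 2*(3 + 6) = 5 + 2*9 = 5 + 18 = 23)
s*(-126 - 156) = 23*(-126 - 156) = 23*(-282) = -6486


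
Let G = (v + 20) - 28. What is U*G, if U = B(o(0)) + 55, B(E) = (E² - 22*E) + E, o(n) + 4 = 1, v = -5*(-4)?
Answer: 1524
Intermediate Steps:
v = 20
o(n) = -3 (o(n) = -4 + 1 = -3)
B(E) = E² - 21*E
G = 12 (G = (20 + 20) - 28 = 40 - 28 = 12)
U = 127 (U = -3*(-21 - 3) + 55 = -3*(-24) + 55 = 72 + 55 = 127)
U*G = 127*12 = 1524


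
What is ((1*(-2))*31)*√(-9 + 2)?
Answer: -62*I*√7 ≈ -164.04*I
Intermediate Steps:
((1*(-2))*31)*√(-9 + 2) = (-2*31)*√(-7) = -62*I*√7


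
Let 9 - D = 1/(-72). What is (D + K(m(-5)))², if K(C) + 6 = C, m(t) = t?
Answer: 20449/5184 ≈ 3.9446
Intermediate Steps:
D = 649/72 (D = 9 - 1/(-72) = 9 - 1*(-1/72) = 9 + 1/72 = 649/72 ≈ 9.0139)
K(C) = -6 + C
(D + K(m(-5)))² = (649/72 + (-6 - 5))² = (649/72 - 11)² = (-143/72)² = 20449/5184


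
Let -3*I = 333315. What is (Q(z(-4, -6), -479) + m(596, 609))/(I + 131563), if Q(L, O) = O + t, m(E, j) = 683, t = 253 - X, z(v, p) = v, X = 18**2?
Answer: 133/20458 ≈ 0.0065011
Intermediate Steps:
I = -111105 (I = -1/3*333315 = -111105)
X = 324
t = -71 (t = 253 - 1*324 = 253 - 324 = -71)
Q(L, O) = -71 + O (Q(L, O) = O - 71 = -71 + O)
(Q(z(-4, -6), -479) + m(596, 609))/(I + 131563) = ((-71 - 479) + 683)/(-111105 + 131563) = (-550 + 683)/20458 = 133*(1/20458) = 133/20458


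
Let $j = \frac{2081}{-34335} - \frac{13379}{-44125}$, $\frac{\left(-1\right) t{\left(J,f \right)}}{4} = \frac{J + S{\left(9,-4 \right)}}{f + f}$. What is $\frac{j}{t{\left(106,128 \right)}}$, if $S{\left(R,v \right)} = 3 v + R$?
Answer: $- \frac{4704561152}{31209656625} \approx -0.15074$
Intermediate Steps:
$S{\left(R,v \right)} = R + 3 v$
$t{\left(J,f \right)} = - \frac{2 \left(-3 + J\right)}{f}$ ($t{\left(J,f \right)} = - 4 \frac{J + \left(9 + 3 \left(-4\right)\right)}{f + f} = - 4 \frac{J + \left(9 - 12\right)}{2 f} = - 4 \left(J - 3\right) \frac{1}{2 f} = - 4 \left(-3 + J\right) \frac{1}{2 f} = - 4 \frac{-3 + J}{2 f} = - \frac{2 \left(-3 + J\right)}{f}$)
$j = \frac{73508768}{303006375}$ ($j = 2081 \left(- \frac{1}{34335}\right) - - \frac{13379}{44125} = - \frac{2081}{34335} + \frac{13379}{44125} = \frac{73508768}{303006375} \approx 0.2426$)
$\frac{j}{t{\left(106,128 \right)}} = \frac{73508768}{303006375 \frac{2 \left(3 - 106\right)}{128}} = \frac{73508768}{303006375 \cdot 2 \cdot \frac{1}{128} \left(3 - 106\right)} = \frac{73508768}{303006375 \cdot 2 \cdot \frac{1}{128} \left(-103\right)} = \frac{73508768}{303006375 \left(- \frac{103}{64}\right)} = \frac{73508768}{303006375} \left(- \frac{64}{103}\right) = - \frac{4704561152}{31209656625}$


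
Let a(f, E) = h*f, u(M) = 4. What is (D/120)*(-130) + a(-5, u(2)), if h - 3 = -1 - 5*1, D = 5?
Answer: 115/12 ≈ 9.5833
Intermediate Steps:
h = -3 (h = 3 + (-1 - 5*1) = 3 + (-1 - 5) = 3 - 6 = -3)
a(f, E) = -3*f
(D/120)*(-130) + a(-5, u(2)) = (5/120)*(-130) - 3*(-5) = (5*(1/120))*(-130) + 15 = (1/24)*(-130) + 15 = -65/12 + 15 = 115/12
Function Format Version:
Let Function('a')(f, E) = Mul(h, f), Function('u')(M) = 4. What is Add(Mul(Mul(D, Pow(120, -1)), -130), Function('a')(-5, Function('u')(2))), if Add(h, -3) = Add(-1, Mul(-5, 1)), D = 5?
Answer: Rational(115, 12) ≈ 9.5833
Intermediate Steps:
h = -3 (h = Add(3, Add(-1, Mul(-5, 1))) = Add(3, Add(-1, -5)) = Add(3, -6) = -3)
Function('a')(f, E) = Mul(-3, f)
Add(Mul(Mul(D, Pow(120, -1)), -130), Function('a')(-5, Function('u')(2))) = Add(Mul(Mul(5, Pow(120, -1)), -130), Mul(-3, -5)) = Add(Mul(Mul(5, Rational(1, 120)), -130), 15) = Add(Mul(Rational(1, 24), -130), 15) = Add(Rational(-65, 12), 15) = Rational(115, 12)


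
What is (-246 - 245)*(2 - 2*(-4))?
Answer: -4910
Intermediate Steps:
(-246 - 245)*(2 - 2*(-4)) = -491*(2 + 8) = -491*10 = -4910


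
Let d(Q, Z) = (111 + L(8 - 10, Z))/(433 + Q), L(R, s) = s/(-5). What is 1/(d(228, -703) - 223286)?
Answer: -3305/737958972 ≈ -4.4786e-6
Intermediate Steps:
L(R, s) = -s/5 (L(R, s) = s*(-⅕) = -s/5)
d(Q, Z) = (111 - Z/5)/(433 + Q)
1/(d(228, -703) - 223286) = 1/((555 - 1*(-703))/(5*(433 + 228)) - 223286) = 1/((⅕)*(555 + 703)/661 - 223286) = 1/((⅕)*(1/661)*1258 - 223286) = 1/(1258/3305 - 223286) = 1/(-737958972/3305) = -3305/737958972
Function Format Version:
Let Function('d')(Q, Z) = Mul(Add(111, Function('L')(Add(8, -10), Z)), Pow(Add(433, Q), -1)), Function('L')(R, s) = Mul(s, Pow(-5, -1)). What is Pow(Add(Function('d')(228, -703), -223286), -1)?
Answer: Rational(-3305, 737958972) ≈ -4.4786e-6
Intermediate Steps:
Function('L')(R, s) = Mul(Rational(-1, 5), s) (Function('L')(R, s) = Mul(s, Rational(-1, 5)) = Mul(Rational(-1, 5), s))
Function('d')(Q, Z) = Mul(Pow(Add(433, Q), -1), Add(111, Mul(Rational(-1, 5), Z))) (Function('d')(Q, Z) = Mul(Add(111, Mul(Rational(-1, 5), Z)), Pow(Add(433, Q), -1)) = Mul(Pow(Add(433, Q), -1), Add(111, Mul(Rational(-1, 5), Z))))
Pow(Add(Function('d')(228, -703), -223286), -1) = Pow(Add(Mul(Rational(1, 5), Pow(Add(433, 228), -1), Add(555, Mul(-1, -703))), -223286), -1) = Pow(Add(Mul(Rational(1, 5), Pow(661, -1), Add(555, 703)), -223286), -1) = Pow(Add(Mul(Rational(1, 5), Rational(1, 661), 1258), -223286), -1) = Pow(Add(Rational(1258, 3305), -223286), -1) = Pow(Rational(-737958972, 3305), -1) = Rational(-3305, 737958972)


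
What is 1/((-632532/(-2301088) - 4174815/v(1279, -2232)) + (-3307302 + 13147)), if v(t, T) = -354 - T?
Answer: -180060136/593546223505231 ≈ -3.0336e-7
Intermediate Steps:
1/((-632532/(-2301088) - 4174815/v(1279, -2232)) + (-3307302 + 13147)) = 1/((-632532/(-2301088) - 4174815/(-354 - 1*(-2232))) + (-3307302 + 13147)) = 1/((-632532*(-1/2301088) - 4174815/(-354 + 2232)) - 3294155) = 1/((158133/575272 - 4174815/1878) - 3294155) = 1/((158133/575272 - 4174815*1/1878) - 3294155) = 1/((158133/575272 - 1391605/626) - 3294155) = 1/(-400226200151/180060136 - 3294155) = 1/(-593546223505231/180060136) = -180060136/593546223505231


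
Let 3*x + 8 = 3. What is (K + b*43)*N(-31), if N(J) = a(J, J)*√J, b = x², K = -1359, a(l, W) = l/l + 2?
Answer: -11156*I*√31/3 ≈ -20705.0*I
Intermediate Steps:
x = -5/3 (x = -8/3 + (⅓)*3 = -8/3 + 1 = -5/3 ≈ -1.6667)
a(l, W) = 3 (a(l, W) = 1 + 2 = 3)
b = 25/9 (b = (-5/3)² = 25/9 ≈ 2.7778)
N(J) = 3*√J
(K + b*43)*N(-31) = (-1359 + (25/9)*43)*(3*√(-31)) = (-1359 + 1075/9)*(3*(I*√31)) = -11156*I*√31/3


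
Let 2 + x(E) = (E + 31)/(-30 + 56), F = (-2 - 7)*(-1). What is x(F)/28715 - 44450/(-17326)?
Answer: 8296429397/3233854585 ≈ 2.5655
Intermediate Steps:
F = 9 (F = -9*(-1) = 9)
x(E) = -21/26 + E/26 (x(E) = -2 + (E + 31)/(-30 + 56) = -2 + (31 + E)/26 = -2 + (31 + E)*(1/26) = -2 + (31/26 + E/26) = -21/26 + E/26)
x(F)/28715 - 44450/(-17326) = (-21/26 + (1/26)*9)/28715 - 44450/(-17326) = (-21/26 + 9/26)*(1/28715) - 44450*(-1/17326) = -6/13*1/28715 + 22225/8663 = -6/373295 + 22225/8663 = 8296429397/3233854585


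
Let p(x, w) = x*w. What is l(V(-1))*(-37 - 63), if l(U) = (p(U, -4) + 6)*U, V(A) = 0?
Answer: 0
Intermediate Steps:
p(x, w) = w*x
l(U) = U*(6 - 4*U) (l(U) = (-4*U + 6)*U = (6 - 4*U)*U = U*(6 - 4*U))
l(V(-1))*(-37 - 63) = (2*0*(3 - 2*0))*(-37 - 63) = (2*0*(3 + 0))*(-100) = (2*0*3)*(-100) = 0*(-100) = 0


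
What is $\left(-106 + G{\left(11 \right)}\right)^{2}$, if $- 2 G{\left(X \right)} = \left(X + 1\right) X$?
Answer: $29584$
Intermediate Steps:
$G{\left(X \right)} = - \frac{X \left(1 + X\right)}{2}$ ($G{\left(X \right)} = - \frac{\left(X + 1\right) X}{2} = - \frac{\left(1 + X\right) X}{2} = - \frac{X \left(1 + X\right)}{2}$)
$\left(-106 + G{\left(11 \right)}\right)^{2} = \left(-106 - \frac{11 \left(1 + 11\right)}{2}\right)^{2} = \left(-106 - \frac{11}{2} \cdot 12\right)^{2} = \left(-106 - 66\right)^{2} = \left(-172\right)^{2} = 29584$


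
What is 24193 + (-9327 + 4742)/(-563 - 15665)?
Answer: 392608589/16228 ≈ 24193.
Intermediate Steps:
24193 + (-9327 + 4742)/(-563 - 15665) = 24193 - 4585/(-16228) = 24193 - 4585*(-1/16228) = 24193 + 4585/16228 = 392608589/16228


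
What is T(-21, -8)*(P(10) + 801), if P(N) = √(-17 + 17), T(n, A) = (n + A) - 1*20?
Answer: -39249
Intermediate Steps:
T(n, A) = -20 + A + n (T(n, A) = (A + n) - 20 = -20 + A + n)
P(N) = 0 (P(N) = √0 = 0)
T(-21, -8)*(P(10) + 801) = (-20 - 8 - 21)*(0 + 801) = -49*801 = -39249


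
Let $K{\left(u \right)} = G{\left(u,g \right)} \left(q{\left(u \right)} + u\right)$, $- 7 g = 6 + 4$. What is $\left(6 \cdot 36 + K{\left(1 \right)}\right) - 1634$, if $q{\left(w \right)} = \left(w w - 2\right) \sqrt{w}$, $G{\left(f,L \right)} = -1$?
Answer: $-1418$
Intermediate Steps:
$g = - \frac{10}{7}$ ($g = - \frac{6 + 4}{7} = \left(- \frac{1}{7}\right) 10 = - \frac{10}{7} \approx -1.4286$)
$q{\left(w \right)} = \sqrt{w} \left(-2 + w^{2}\right)$ ($q{\left(w \right)} = \left(w^{2} - 2\right) \sqrt{w} = \left(-2 + w^{2}\right) \sqrt{w} = \sqrt{w} \left(-2 + w^{2}\right)$)
$K{\left(u \right)} = - u - \sqrt{u} \left(-2 + u^{2}\right)$ ($K{\left(u \right)} = - (\sqrt{u} \left(-2 + u^{2}\right) + u) = - (u + \sqrt{u} \left(-2 + u^{2}\right)) = - u - \sqrt{u} \left(-2 + u^{2}\right)$)
$\left(6 \cdot 36 + K{\left(1 \right)}\right) - 1634 = \left(6 \cdot 36 - \left(1 - \sqrt{1} \left(2 - 1^{2}\right)\right)\right) - 1634 = \left(216 - \left(1 - \left(2 - 1\right)\right)\right) - 1634 = \left(216 + \left(-1 + 1 \cdot 1\right)\right) - 1634 = \left(216 + \left(-1 + 1\right)\right) - 1634 = \left(216 + 0\right) - 1634 = 216 - 1634 = -1418$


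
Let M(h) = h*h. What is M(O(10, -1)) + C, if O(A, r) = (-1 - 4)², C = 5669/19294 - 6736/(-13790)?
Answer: 83249151197/133032130 ≈ 625.78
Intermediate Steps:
C = 104069947/133032130 (C = 5669*(1/19294) - 6736*(-1/13790) = 5669/19294 + 3368/6895 = 104069947/133032130 ≈ 0.78229)
O(A, r) = 25 (O(A, r) = (-5)² = 25)
M(h) = h²
M(O(10, -1)) + C = 25² + 104069947/133032130 = 625 + 104069947/133032130 = 83249151197/133032130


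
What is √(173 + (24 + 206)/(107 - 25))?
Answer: 2*√73882/41 ≈ 13.259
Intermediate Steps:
√(173 + (24 + 206)/(107 - 25)) = √(173 + 230/82) = √(173 + 230*(1/82)) = √(173 + 115/41) = √(7208/41) = 2*√73882/41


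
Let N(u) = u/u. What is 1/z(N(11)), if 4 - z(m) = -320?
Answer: 1/324 ≈ 0.0030864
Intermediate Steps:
N(u) = 1
z(m) = 324 (z(m) = 4 - 1*(-320) = 4 + 320 = 324)
1/z(N(11)) = 1/324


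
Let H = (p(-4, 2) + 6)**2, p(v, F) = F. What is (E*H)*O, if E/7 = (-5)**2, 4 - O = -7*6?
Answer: 515200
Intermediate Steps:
O = 46 (O = 4 - (-7)*6 = 4 - 1*(-42) = 4 + 42 = 46)
E = 175 (E = 7*(-5)**2 = 7*25 = 175)
H = 64 (H = (2 + 6)**2 = 8**2 = 64)
(E*H)*O = (175*64)*46 = 11200*46 = 515200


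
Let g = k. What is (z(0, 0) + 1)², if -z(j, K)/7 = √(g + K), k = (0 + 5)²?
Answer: 1156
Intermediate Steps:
k = 25 (k = 5² = 25)
g = 25
z(j, K) = -7*√(25 + K)
(z(0, 0) + 1)² = (-7*√(25 + 0) + 1)² = (-7*√25 + 1)² = (-7*5 + 1)² = (-35 + 1)² = (-34)² = 1156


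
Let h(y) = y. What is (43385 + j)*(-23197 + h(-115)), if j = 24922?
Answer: -1592372784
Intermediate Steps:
(43385 + j)*(-23197 + h(-115)) = (43385 + 24922)*(-23197 - 115) = 68307*(-23312) = -1592372784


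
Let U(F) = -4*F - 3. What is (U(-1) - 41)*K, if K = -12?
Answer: 480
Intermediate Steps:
U(F) = -3 - 4*F
(U(-1) - 41)*K = ((-3 - 4*(-1)) - 41)*(-12) = ((-3 + 4) - 41)*(-12) = (1 - 41)*(-12) = -40*(-12) = 480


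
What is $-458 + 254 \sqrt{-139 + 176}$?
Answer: $-458 + 254 \sqrt{37} \approx 1087.0$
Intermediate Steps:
$-458 + 254 \sqrt{-139 + 176} = -458 + 254 \sqrt{37}$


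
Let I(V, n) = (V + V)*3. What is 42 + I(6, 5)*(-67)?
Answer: -2370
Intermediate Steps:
I(V, n) = 6*V (I(V, n) = (2*V)*3 = 6*V)
42 + I(6, 5)*(-67) = 42 + (6*6)*(-67) = 42 + 36*(-67) = 42 - 2412 = -2370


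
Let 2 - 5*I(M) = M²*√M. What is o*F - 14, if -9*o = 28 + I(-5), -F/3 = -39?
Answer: -1916/5 + 65*I*√5 ≈ -383.2 + 145.34*I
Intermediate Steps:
I(M) = ⅖ - M^(5/2)/5 (I(M) = ⅖ - M²*√M/5 = ⅖ - M^(5/2)/5)
F = 117 (F = -3*(-39) = 117)
o = -142/45 + 5*I*√5/9 (o = -(28 + (⅖ - 5*I*√5))/9 = -(142/5 - 5*I*√5)/9 = -142/45 + 5*I*√5/9 ≈ -3.1556 + 1.2423*I)
o*F - 14 = (-142/45 + 5*I*√5/9)*117 - 14 = (-1846/5 + 65*I*√5) - 14 = -1916/5 + 65*I*√5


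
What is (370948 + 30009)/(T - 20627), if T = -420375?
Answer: -400957/441002 ≈ -0.90919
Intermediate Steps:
(370948 + 30009)/(T - 20627) = (370948 + 30009)/(-420375 - 20627) = 400957/(-441002) = 400957*(-1/441002) = -400957/441002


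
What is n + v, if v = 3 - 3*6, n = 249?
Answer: 234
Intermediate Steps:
v = -15 (v = 3 - 18 = -15)
n + v = 249 - 15 = 234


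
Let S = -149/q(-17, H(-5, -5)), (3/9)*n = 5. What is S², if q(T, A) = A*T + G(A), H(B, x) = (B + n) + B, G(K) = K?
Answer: 22201/6400 ≈ 3.4689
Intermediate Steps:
n = 15 (n = 3*5 = 15)
H(B, x) = 15 + 2*B (H(B, x) = (B + 15) + B = (15 + B) + B = 15 + 2*B)
q(T, A) = A + A*T (q(T, A) = A*T + A = A + A*T)
S = 149/80 (S = -149*1/((1 - 17)*(15 + 2*(-5))) = -149*(-1/(16*(15 - 10))) = -149/(5*(-16)) = -149/(-80) = -149*(-1/80) = 149/80 ≈ 1.8625)
S² = (149/80)² = 22201/6400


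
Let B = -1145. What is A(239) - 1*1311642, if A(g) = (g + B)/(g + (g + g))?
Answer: -313482740/239 ≈ -1.3116e+6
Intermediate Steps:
A(g) = (-1145 + g)/(3*g) (A(g) = (g - 1145)/(g + (g + g)) = (-1145 + g)/(g + 2*g) = (-1145 + g)/((3*g)) = (-1145 + g)*(1/(3*g)) = (-1145 + g)/(3*g))
A(239) - 1*1311642 = (1/3)*(-1145 + 239)/239 - 1*1311642 = (1/3)*(1/239)*(-906) - 1311642 = -302/239 - 1311642 = -313482740/239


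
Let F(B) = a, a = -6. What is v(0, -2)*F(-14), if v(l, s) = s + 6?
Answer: -24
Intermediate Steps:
v(l, s) = 6 + s
F(B) = -6
v(0, -2)*F(-14) = (6 - 2)*(-6) = 4*(-6) = -24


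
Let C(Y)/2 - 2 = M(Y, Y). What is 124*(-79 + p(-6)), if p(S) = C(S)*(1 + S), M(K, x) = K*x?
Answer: -56916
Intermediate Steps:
C(Y) = 4 + 2*Y**2 (C(Y) = 4 + 2*(Y*Y) = 4 + 2*Y**2)
p(S) = (1 + S)*(4 + 2*S**2) (p(S) = (4 + 2*S**2)*(1 + S) = (1 + S)*(4 + 2*S**2))
124*(-79 + p(-6)) = 124*(-79 + 2*(1 - 6)*(2 + (-6)**2)) = 124*(-79 + 2*(-5)*(2 + 36)) = 124*(-79 + 2*(-5)*38) = 124*(-79 - 380) = 124*(-459) = -56916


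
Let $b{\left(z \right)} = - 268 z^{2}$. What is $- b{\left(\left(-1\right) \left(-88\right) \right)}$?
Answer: $2075392$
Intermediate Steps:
$- b{\left(\left(-1\right) \left(-88\right) \right)} = - \left(-268\right) \left(\left(-1\right) \left(-88\right)\right)^{2} = - \left(-268\right) 88^{2} = - \left(-268\right) 7744 = \left(-1\right) \left(-2075392\right) = 2075392$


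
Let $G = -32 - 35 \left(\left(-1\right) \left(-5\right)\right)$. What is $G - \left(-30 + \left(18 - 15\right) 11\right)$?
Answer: $-210$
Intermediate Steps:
$G = -207$ ($G = -32 - 175 = -207$)
$G - \left(-30 + \left(18 - 15\right) 11\right) = -207 - \left(-30 + \left(18 - 15\right) 11\right) = -207 - \left(-30 + 3 \cdot 11\right) = -207 - \left(-30 + 33\right) = -207 - 3 = -210$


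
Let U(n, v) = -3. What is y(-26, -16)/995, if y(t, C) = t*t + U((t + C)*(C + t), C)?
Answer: 673/995 ≈ 0.67638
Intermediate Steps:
y(t, C) = -3 + t² (y(t, C) = t*t - 3 = t² - 3 = -3 + t²)
y(-26, -16)/995 = (-3 + (-26)²)/995 = (-3 + 676)*(1/995) = 673*(1/995) = 673/995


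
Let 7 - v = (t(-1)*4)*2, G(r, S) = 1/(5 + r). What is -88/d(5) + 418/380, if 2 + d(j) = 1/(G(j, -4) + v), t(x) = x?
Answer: 34023/730 ≈ 46.607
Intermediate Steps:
v = 15 (v = 7 - (-1*4)*2 = 7 - (-4)*2 = 7 - 1*(-8) = 7 + 8 = 15)
d(j) = -2 + 1/(15 + 1/(5 + j)) (d(j) = -2 + 1/(1/(5 + j) + 15) = -2 + 1/(15 + 1/(5 + j)))
-88/d(5) + 418/380 = -88*(76 + 15*5)/(-147 - 29*5) + 418/380 = -88*(76 + 75)/(-147 - 145) + 418*(1/380) = -88/(-292/151) + 11/10 = -88*(-151/292) + 11/10 = 3322/73 + 11/10 = 34023/730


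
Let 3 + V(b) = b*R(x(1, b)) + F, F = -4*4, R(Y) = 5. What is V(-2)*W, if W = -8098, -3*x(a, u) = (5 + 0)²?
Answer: 234842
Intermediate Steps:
x(a, u) = -25/3 (x(a, u) = -(5 + 0)²/3 = -⅓*5² = -⅓*25 = -25/3)
F = -16
V(b) = -19 + 5*b (V(b) = -3 + (b*5 - 16) = -3 + (5*b - 16) = -3 + (-16 + 5*b) = -19 + 5*b)
V(-2)*W = (-19 + 5*(-2))*(-8098) = (-19 - 10)*(-8098) = -29*(-8098) = 234842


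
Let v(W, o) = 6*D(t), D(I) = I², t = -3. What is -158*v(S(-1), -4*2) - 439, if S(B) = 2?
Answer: -8971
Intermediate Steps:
v(W, o) = 54 (v(W, o) = 6*(-3)² = 6*9 = 54)
-158*v(S(-1), -4*2) - 439 = -158*54 - 439 = -8532 - 439 = -8971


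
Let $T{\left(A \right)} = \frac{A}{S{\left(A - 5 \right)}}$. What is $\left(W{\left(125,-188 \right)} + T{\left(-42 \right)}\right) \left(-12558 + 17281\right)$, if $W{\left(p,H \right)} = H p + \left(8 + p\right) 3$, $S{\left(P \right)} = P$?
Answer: $- \frac{5127784715}{47} \approx -1.091 \cdot 10^{8}$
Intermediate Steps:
$W{\left(p,H \right)} = 24 + 3 p + H p$ ($W{\left(p,H \right)} = H p + \left(24 + 3 p\right) = 24 + 3 p + H p$)
$T{\left(A \right)} = \frac{A}{-5 + A}$ ($T{\left(A \right)} = \frac{A}{A - 5} = \frac{A}{-5 + A}$)
$\left(W{\left(125,-188 \right)} + T{\left(-42 \right)}\right) \left(-12558 + 17281\right) = \left(\left(24 + 3 \cdot 125 - 23500\right) - \frac{42}{-5 - 42}\right) \left(-12558 + 17281\right) = \left(\left(24 + 375 - 23500\right) - \frac{42}{-47}\right) 4723 = \left(-23101 - - \frac{42}{47}\right) 4723 = \left(-23101 + \frac{42}{47}\right) 4723 = \left(- \frac{1085705}{47}\right) 4723 = - \frac{5127784715}{47}$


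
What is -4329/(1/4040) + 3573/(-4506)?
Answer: -26268719511/1502 ≈ -1.7489e+7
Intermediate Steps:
-4329/(1/4040) + 3573/(-4506) = -4329/1/4040 + 3573*(-1/4506) = -4329*4040 - 1191/1502 = -17489160 - 1191/1502 = -26268719511/1502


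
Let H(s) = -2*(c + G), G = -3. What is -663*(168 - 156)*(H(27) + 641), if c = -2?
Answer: -5179356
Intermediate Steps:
H(s) = 10 (H(s) = -2*(-2 - 3) = -2*(-5) = 10)
-663*(168 - 156)*(H(27) + 641) = -663*(168 - 156)*(10 + 641) = -7956*651 = -663*7812 = -5179356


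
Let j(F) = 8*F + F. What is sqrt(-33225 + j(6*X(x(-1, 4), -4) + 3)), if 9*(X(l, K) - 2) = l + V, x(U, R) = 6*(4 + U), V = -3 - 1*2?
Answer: 6*I*sqrt(917) ≈ 181.69*I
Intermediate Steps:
V = -5 (V = -3 - 2 = -5)
x(U, R) = 24 + 6*U
X(l, K) = 13/9 + l/9 (X(l, K) = 2 + (l - 5)/9 = 2 + (-5 + l)/9 = 2 + (-5/9 + l/9) = 13/9 + l/9)
j(F) = 9*F
sqrt(-33225 + j(6*X(x(-1, 4), -4) + 3)) = sqrt(-33225 + 9*(6*(13/9 + (24 + 6*(-1))/9) + 3)) = sqrt(-33225 + 9*(6*(13/9 + (24 - 6)/9) + 3)) = sqrt(-33225 + 9*(6*(13/9 + (1/9)*18) + 3)) = sqrt(-33225 + 9*(6*(13/9 + 2) + 3)) = sqrt(-33225 + 9*(6*(31/9) + 3)) = sqrt(-33225 + 9*(62/3 + 3)) = sqrt(-33225 + 9*(71/3)) = sqrt(-33225 + 213) = sqrt(-33012) = 6*I*sqrt(917)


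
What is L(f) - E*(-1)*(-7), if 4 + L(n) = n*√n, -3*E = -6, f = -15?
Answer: -18 - 15*I*√15 ≈ -18.0 - 58.095*I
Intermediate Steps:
E = 2 (E = -⅓*(-6) = 2)
L(n) = -4 + n^(3/2) (L(n) = -4 + n*√n = -4 + n^(3/2))
L(f) - E*(-1)*(-7) = (-4 + (-15)^(3/2)) - 2*(-1)*(-7) = (-4 - 15*I*√15) - (-2)*(-7) = (-4 - 15*I*√15) - 1*14 = (-4 - 15*I*√15) - 14 = -18 - 15*I*√15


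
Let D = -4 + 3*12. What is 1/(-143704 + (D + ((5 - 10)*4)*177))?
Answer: -1/147212 ≈ -6.7929e-6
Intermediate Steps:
D = 32 (D = -4 + 36 = 32)
1/(-143704 + (D + ((5 - 10)*4)*177)) = 1/(-143704 + (32 + ((5 - 10)*4)*177)) = 1/(-143704 + (32 - 5*4*177)) = 1/(-143704 + (32 - 20*177)) = 1/(-143704 + (32 - 3540)) = 1/(-143704 - 3508) = 1/(-147212) = -1/147212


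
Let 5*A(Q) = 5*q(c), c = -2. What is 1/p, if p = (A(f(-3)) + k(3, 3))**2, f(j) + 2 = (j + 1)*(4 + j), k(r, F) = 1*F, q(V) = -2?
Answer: 1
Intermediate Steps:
k(r, F) = F
f(j) = -2 + (1 + j)*(4 + j) (f(j) = -2 + (j + 1)*(4 + j) = -2 + (1 + j)*(4 + j))
A(Q) = -2 (A(Q) = (5*(-2))/5 = (1/5)*(-10) = -2)
p = 1 (p = (-2 + 3)**2 = 1**2 = 1)
1/p = 1/1 = 1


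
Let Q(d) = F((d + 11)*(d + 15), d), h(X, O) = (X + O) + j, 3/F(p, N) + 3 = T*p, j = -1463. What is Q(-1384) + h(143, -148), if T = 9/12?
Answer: -2759301240/1879633 ≈ -1468.0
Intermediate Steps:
T = 3/4 (T = 9*(1/12) = 3/4 ≈ 0.75000)
F(p, N) = 3/(-3 + 3*p/4)
h(X, O) = -1463 + O + X (h(X, O) = (X + O) - 1463 = (O + X) - 1463 = -1463 + O + X)
Q(d) = 4/(-4 + (11 + d)*(15 + d)) (Q(d) = 4/(-4 + (d + 11)*(d + 15)) = 4/(-4 + (11 + d)*(15 + d)))
Q(-1384) + h(143, -148) = 4/(161 + (-1384)**2 + 26*(-1384)) + (-1463 - 148 + 143) = 4/(161 + 1915456 - 35984) - 1468 = 4/1879633 - 1468 = -2759301240/1879633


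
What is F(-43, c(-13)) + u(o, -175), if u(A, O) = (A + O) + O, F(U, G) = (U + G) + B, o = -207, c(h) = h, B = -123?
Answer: -736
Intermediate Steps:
F(U, G) = -123 + G + U (F(U, G) = (U + G) - 123 = (G + U) - 123 = -123 + G + U)
u(A, O) = A + 2*O
F(-43, c(-13)) + u(o, -175) = (-123 - 13 - 43) + (-207 + 2*(-175)) = -179 + (-207 - 350) = -179 - 557 = -736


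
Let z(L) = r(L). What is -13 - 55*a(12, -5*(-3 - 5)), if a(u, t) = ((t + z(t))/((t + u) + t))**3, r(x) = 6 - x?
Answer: -1266853/97336 ≈ -13.015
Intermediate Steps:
z(L) = 6 - L
a(u, t) = 216/(u + 2*t)**3 (a(u, t) = ((t + (6 - t))/((t + u) + t))**3 = (6/(u + 2*t))**3 = 216/(u + 2*t)**3)
-13 - 55*a(12, -5*(-3 - 5)) = -13 - 11880/(12 + 2*(-5*(-3 - 5)))**3 = -13 - 11880/(12 + 2*(-5*(-8)))**3 = -13 - 11880/(12 + 2*40)**3 = -13 - 11880/(12 + 80)**3 = -13 - 11880/92**3 = -13 - 11880/778688 = -13 - 55*27/97336 = -13 - 1485/97336 = -1266853/97336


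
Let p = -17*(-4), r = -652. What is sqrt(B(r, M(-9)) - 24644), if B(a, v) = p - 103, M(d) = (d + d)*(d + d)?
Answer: I*sqrt(24679) ≈ 157.1*I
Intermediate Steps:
p = 68
M(d) = 4*d**2 (M(d) = (2*d)*(2*d) = 4*d**2)
B(a, v) = -35 (B(a, v) = 68 - 103 = -35)
sqrt(B(r, M(-9)) - 24644) = sqrt(-35 - 24644) = sqrt(-24679) = I*sqrt(24679)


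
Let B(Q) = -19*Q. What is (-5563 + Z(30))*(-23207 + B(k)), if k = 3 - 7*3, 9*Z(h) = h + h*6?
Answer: 379993435/3 ≈ 1.2666e+8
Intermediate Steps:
Z(h) = 7*h/9 (Z(h) = (h + h*6)/9 = (h + 6*h)/9 = (7*h)/9 = 7*h/9)
k = -18 (k = 3 - 21 = -18)
(-5563 + Z(30))*(-23207 + B(k)) = (-5563 + (7/9)*30)*(-23207 - 19*(-18)) = (-5563 + 70/3)*(-23207 + 342) = -16619/3*(-22865) = 379993435/3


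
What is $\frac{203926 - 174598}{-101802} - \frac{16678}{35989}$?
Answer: $- \frac{9763614}{12992029} \approx -0.75151$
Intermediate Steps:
$\frac{203926 - 174598}{-101802} - \frac{16678}{35989} = \left(203926 - 174598\right) \left(- \frac{1}{101802}\right) - \frac{16678}{35989} = 29328 \left(- \frac{1}{101802}\right) - \frac{16678}{35989} = - \frac{104}{361} - \frac{16678}{35989} = - \frac{9763614}{12992029}$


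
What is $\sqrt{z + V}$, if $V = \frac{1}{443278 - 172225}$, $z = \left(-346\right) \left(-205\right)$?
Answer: $\frac{\sqrt{579023096077047}}{90351} \approx 266.33$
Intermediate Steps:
$z = 70930$
$V = \frac{1}{271053} \approx 3.6893 \cdot 10^{-6}$
$\sqrt{z + V} = \sqrt{70930 + \frac{1}{271053}} = \sqrt{\frac{19225789291}{271053}} = \frac{\sqrt{579023096077047}}{90351}$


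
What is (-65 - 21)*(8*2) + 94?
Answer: -1282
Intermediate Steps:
(-65 - 21)*(8*2) + 94 = -86*16 + 94 = -1376 + 94 = -1282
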